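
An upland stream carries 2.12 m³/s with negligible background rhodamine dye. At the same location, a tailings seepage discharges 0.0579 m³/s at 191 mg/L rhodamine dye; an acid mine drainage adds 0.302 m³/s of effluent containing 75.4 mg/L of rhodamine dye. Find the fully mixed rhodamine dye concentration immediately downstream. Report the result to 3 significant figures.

Mass balance: C = (2.120·0 + 0.05790·191.0 + 0.3020·75.40) / 2.480 = 33.83/2.480 = 13.64 mg/L.

13.6 mg/L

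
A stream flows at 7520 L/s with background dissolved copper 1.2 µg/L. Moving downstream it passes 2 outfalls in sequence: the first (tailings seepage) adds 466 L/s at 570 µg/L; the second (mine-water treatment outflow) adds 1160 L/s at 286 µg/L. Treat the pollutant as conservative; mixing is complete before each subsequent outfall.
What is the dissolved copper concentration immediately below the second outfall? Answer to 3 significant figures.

Outfall 1: combined Q = 7986 L/s; C = (7520·1.200 + 466.0·570.0)/7986 = 34.39 µg/L.
Outfall 2: combined Q = 9146 L/s; C = (7986·34.39 + 1160·286.0)/9146 = 66.30 µg/L.

66.3 µg/L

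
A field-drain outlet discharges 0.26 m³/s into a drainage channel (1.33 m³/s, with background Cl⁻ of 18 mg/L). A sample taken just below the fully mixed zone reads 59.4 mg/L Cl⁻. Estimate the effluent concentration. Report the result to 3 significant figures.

271 mg/L

Mass balance: 1.330·18.00 + 0.2600·Cₑ = 1.590·59.40
→ Cₑ = (1.590·59.40 − 1.330·18.00) / 0.2600 = 271.2 mg/L.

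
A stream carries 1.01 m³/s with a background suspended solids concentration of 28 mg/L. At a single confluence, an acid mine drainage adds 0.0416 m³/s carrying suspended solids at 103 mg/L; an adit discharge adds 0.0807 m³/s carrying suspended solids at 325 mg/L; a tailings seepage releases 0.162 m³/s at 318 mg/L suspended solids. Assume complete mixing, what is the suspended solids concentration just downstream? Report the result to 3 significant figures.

85.2 mg/L

Mixed concentration C = ΣQC/ΣQ = (1.010·28.00 + 0.04160·103.0 + 0.08070·325.0 + 0.1620·318.0) / 1.294 = 110.3/1.294 = 85.23 mg/L.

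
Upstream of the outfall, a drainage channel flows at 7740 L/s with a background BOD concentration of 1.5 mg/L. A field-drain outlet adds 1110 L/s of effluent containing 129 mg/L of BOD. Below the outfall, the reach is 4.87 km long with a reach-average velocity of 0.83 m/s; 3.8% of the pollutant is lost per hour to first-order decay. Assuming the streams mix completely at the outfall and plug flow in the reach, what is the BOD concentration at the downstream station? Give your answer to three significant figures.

16.4 mg/L

Flow-weighted average: C = (7740·1.500 + 1110·129.0) / 8850 = 154800/8850 = 17.49 mg/L.
Travel time t = 4.87·1000 / 0.83 = 5867 s = 1.630 h.
3.8%/h lost → k = −ln(1 − 0.038) = 0.03874 h⁻¹.
First-order decay: C = 17.49·exp(−k·t) = 17.49·0.9388 = 16.42 mg/L.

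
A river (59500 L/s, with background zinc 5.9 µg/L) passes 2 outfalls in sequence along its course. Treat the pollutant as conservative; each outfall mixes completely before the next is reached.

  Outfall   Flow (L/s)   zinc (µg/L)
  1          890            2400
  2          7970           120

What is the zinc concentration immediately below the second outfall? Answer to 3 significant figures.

After outfall 1: Q = 59500 + 890.0 = 60390 L/s; C = (59500·5.900 + 890.0·2400)/60390 = 41.18 µg/L.
After outfall 2: Q = 60390 + 7970 = 68360 L/s; C = (60390·41.18 + 7970·120.0)/68360 = 50.37 µg/L.

50.4 µg/L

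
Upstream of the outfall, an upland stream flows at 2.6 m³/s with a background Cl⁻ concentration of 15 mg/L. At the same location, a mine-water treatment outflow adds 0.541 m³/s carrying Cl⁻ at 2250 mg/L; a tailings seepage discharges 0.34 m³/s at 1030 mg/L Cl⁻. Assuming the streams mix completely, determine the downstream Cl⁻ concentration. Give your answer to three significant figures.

Mass balance: C = (2.600·15.00 + 0.5410·2250 + 0.3400·1030) / 3.481 = 1606/3.481 = 461.5 mg/L.

461 mg/L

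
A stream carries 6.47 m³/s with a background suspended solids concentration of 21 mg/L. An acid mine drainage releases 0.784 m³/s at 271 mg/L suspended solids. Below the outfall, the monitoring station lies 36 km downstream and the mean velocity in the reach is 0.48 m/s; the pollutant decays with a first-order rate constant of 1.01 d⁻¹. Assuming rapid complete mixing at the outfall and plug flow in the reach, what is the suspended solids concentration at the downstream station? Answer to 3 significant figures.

Mixed concentration C = ΣQC/ΣQ = (6.470·21.00 + 0.7840·271.0) / 7.254 = 348.3/7.254 = 48.02 mg/L.
Travel time t = 36·1000 / 0.48 = 75000 s = 20.83 h.
First-order decay: C = 48.02·exp(−k·t) = 48.02·0.4161 = 19.98 mg/L.

20.0 mg/L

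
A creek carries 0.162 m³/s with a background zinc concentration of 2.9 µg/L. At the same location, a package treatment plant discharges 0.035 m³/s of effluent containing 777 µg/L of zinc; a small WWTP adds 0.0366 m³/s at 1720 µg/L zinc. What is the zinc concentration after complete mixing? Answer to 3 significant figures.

388 µg/L

After mixing, C = (0.1620·2.900 + 0.03500·777.0 + 0.03660·1720) / 0.2336 = 90.62/0.2336 = 387.9 µg/L.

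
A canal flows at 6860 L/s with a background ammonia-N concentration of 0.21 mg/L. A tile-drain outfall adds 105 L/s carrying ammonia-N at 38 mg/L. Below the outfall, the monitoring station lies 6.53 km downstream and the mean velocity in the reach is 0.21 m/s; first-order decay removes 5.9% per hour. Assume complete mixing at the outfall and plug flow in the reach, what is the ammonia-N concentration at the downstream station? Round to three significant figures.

Flow-weighted average: C = (6860·0.2100 + 105.0·38.00) / 6965 = 5431/6965 = 0.7797 mg/L.
Travel time t = 6.53·1000 / 0.21 = 31100 s = 8.638 h.
5.9%/h lost → k = −ln(1 − 0.059) = 0.06081 h⁻¹.
First-order decay: C = 0.7797·exp(−k·t) = 0.7797·0.5914 = 0.4611 mg/L.

0.461 mg/L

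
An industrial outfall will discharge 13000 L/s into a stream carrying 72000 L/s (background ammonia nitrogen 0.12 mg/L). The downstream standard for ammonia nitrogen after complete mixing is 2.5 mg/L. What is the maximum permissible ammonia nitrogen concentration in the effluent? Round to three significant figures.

At the limit, (Qr·Cr + Qe·Cₑ)/(Qr + Qe) = 2.5:
Cₑ = (85000·2.5 − 72000·0.1200) / 13000 = 15.68 mg/L.

15.7 mg/L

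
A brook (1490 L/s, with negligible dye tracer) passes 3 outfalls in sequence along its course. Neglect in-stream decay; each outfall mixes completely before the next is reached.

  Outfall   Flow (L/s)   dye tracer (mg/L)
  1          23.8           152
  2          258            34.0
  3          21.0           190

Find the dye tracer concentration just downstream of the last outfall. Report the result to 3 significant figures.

9.14 mg/L

Below outfall 1: Q → 1514 L/s, C = (1490·0 + 23.80·152.0)/1514 = 2.390 mg/L.
Below outfall 2: Q → 1772 L/s, C = (1514·2.390 + 258.0·34.00)/1772 = 6.993 mg/L.
Below outfall 3: Q → 1793 L/s, C = (1772·6.993 + 21.00·190.0)/1793 = 9.136 mg/L.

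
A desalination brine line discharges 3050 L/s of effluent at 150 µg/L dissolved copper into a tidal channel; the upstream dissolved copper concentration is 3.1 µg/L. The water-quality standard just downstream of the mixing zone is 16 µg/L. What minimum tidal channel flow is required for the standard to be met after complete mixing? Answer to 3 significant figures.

31700 L/s

Set C_mix = 16: (Q·3.100 + 3050·150.0) / (Q + 3050) = 16
→ Q = 3050·(150.0 − 16)/(16 − 3.100) = 31680 L/s.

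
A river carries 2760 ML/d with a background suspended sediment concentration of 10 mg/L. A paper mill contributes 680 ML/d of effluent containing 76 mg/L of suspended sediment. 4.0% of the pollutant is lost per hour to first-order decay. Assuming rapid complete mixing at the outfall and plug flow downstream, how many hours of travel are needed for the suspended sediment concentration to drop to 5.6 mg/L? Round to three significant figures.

Conservation of mass: C = (2760·10.00 + 680.0·76.00) / 3440 = 79280/3440 = 23.05 mg/L.
4.0%/h lost → k = −ln(1 − 0.04) = 0.04082 h⁻¹.
23.05·exp(−k·t) = 5.6 → t = ln(23.05/5.6)/k = 124800 s = 34.66 h.

34.7 h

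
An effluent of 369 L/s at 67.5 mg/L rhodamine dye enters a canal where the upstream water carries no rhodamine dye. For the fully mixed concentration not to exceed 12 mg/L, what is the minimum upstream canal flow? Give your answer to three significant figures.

1710 L/s

Set C_mix = 12: (Q·0 + 369.0·67.50) / (Q + 369.0) = 12
→ Q = 369.0·(67.50 − 12)/(12 − 0) = 1707 L/s.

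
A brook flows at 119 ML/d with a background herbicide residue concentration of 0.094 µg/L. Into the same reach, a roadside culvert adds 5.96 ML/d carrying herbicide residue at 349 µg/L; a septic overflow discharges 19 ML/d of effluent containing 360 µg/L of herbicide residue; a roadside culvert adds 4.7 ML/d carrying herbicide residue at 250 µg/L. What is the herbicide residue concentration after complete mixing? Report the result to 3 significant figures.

68.0 µg/L

Conservation of mass: C = (119.0·0.09400 + 5.960·349.0 + 19.00·360.0 + 4.700·250.0) / 148.7 = 10110/148.7 = 67.98 µg/L.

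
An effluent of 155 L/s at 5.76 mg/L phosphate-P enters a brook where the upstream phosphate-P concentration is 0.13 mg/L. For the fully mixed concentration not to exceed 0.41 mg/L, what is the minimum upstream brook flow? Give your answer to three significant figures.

Set C_mix = 0.41: (Q·0.1300 + 155.0·5.760) / (Q + 155.0) = 0.41
→ Q = 155.0·(5.760 − 0.41)/(0.41 − 0.1300) = 2962 L/s.

2960 L/s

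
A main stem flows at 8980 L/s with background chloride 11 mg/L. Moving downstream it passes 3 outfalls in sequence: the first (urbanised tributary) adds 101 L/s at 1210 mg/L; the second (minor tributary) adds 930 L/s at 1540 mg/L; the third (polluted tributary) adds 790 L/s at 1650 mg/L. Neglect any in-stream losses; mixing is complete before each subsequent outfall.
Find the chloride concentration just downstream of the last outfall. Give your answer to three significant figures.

274 mg/L

Below outfall 1: Q → 9081 L/s, C = (8980·11.00 + 101.0·1210)/9081 = 24.34 mg/L.
Below outfall 2: Q → 10010 L/s, C = (9081·24.34 + 930.0·1540)/10010 = 165.1 mg/L.
Below outfall 3: Q → 10800 L/s, C = (10010·165.1 + 790.0·1650)/10800 = 273.7 mg/L.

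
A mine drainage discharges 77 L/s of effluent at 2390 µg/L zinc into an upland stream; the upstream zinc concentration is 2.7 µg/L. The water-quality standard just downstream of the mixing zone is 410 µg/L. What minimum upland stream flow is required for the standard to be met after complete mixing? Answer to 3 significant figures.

Set C_mix = 410: (Q·2.700 + 77.00·2390) / (Q + 77.00) = 410
→ Q = 77.00·(2390 − 410)/(410 − 2.700) = 374.3 L/s.

374 L/s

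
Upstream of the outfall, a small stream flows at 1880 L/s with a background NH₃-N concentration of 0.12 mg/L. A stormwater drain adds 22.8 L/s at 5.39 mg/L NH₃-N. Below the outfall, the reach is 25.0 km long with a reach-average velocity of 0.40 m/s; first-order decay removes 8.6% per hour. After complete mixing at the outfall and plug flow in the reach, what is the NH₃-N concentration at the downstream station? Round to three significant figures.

0.0384 mg/L

After mixing, C = (1880·0.1200 + 22.80·5.390) / 1903 = 348.5/1903 = 0.1831 mg/L.
Travel time t = 25.0·1000 / 0.40 = 62500 s = 17.36 h.
8.6%/h lost → k = −ln(1 − 0.086) = 0.08992 h⁻¹.
After decay, C = 0.1831 × e^(−kt) = 0.1831 × 0.2099 = 0.03844 mg/L.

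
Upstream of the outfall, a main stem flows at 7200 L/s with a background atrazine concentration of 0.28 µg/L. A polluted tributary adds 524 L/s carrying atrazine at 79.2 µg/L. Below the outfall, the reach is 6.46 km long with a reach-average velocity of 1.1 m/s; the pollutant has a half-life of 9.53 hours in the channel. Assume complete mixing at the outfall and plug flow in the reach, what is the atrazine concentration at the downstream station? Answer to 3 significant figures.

5.00 µg/L

After mixing, C = (7200·0.2800 + 524.0·79.20) / 7724 = 43520/7724 = 5.634 µg/L.
Travel time t = 6.46·1000 / 1.1 = 5873 s = 1.631 h.
Half-life 9.53 h → k = ln 2 / 9.53 = 0.07273 h⁻¹ = 1.746 d⁻¹.
After decay, C = 5.634 × e^(−kt) = 5.634 × 0.8881 = 5.004 µg/L.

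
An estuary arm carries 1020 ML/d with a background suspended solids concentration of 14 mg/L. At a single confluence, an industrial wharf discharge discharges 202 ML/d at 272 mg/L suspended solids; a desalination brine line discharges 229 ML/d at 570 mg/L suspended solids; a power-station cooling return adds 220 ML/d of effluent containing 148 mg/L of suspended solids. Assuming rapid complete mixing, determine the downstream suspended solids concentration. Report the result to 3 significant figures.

139 mg/L

Flow-weighted average: C = (1020·14.00 + 202.0·272.0 + 229.0·570.0 + 220.0·148.0) / 1671 = 232300/1671 = 139.0 mg/L.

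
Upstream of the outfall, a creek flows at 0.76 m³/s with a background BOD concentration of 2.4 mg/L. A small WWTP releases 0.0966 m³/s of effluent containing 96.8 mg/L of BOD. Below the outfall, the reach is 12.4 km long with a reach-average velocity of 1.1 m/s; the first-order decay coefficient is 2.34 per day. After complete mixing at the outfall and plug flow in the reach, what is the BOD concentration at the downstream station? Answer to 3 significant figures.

Mixed concentration C = ΣQC/ΣQ = (0.7600·2.400 + 0.09660·96.80) / 0.8566 = 11.17/0.8566 = 13.05 mg/L.
Travel time t = 12.4·1000 / 1.1 = 11270 s = 3.131 h.
Applying C = C₀e^(−kt): 13.05 × 0.7369 = 9.613 mg/L.

9.61 mg/L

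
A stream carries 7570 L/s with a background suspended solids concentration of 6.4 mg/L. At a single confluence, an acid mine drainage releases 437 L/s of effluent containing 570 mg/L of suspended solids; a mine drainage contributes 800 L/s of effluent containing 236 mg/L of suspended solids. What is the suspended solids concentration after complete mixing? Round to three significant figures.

Mass balance: C = (7570·6.400 + 437.0·570.0 + 800.0·236.0) / 8807 = 486300/8807 = 55.22 mg/L.

55.2 mg/L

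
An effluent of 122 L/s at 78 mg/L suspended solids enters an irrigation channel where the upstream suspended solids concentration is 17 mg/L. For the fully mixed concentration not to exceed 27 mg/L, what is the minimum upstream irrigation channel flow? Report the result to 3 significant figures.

622 L/s

Set C_mix = 27: (Q·17.00 + 122.0·78.00) / (Q + 122.0) = 27
→ Q = 122.0·(78.00 − 27)/(27 − 17.00) = 622.2 L/s.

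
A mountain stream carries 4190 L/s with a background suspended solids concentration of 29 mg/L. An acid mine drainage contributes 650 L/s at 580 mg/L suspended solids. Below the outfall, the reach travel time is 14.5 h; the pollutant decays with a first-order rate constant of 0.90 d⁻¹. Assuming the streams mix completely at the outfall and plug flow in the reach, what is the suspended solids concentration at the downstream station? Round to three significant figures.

59.8 mg/L

Flow-weighted average: C = (4190·29.00 + 650.0·580.0) / 4840 = 498500/4840 = 103.0 mg/L.
Decay over the reach: 103.0·exp(−kt) = 103.0·0.5806 = 59.80 mg/L.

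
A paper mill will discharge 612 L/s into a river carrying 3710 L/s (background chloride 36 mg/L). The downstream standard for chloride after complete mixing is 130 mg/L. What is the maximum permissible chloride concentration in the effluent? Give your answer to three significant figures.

700 mg/L

At the limit, (Qr·Cr + Qe·Cₑ)/(Qr + Qe) = 130:
Cₑ = (4322·130 − 3710·36.00) / 612.0 = 699.8 mg/L.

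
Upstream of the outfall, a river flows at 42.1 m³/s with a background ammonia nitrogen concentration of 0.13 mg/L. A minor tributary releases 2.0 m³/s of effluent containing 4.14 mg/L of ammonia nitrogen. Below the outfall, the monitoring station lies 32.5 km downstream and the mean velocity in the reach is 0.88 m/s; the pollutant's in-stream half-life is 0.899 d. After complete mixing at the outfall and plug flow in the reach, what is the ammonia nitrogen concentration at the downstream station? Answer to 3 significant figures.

0.224 mg/L

Mass balance: C = (42.10·0.1300 + 2.000·4.140) / 44.10 = 13.75/44.10 = 0.3119 mg/L.
Travel time t = 32.5·1000 / 0.88 = 36930 s = 10.26 h.
Half-life 0.899 d → k = ln 2 / 0.899 = 0.7710 d⁻¹.
First-order decay: C = 0.3119·exp(−k·t) = 0.3119·0.7192 = 0.2243 mg/L.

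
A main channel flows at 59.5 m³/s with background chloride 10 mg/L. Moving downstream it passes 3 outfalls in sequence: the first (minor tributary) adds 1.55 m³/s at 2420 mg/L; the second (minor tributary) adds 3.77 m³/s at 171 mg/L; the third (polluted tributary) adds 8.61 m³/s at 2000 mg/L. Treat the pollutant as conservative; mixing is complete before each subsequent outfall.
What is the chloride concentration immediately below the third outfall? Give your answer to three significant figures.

302 mg/L

Outfall 1: combined Q = 61.05 m³/s; C = (59.50·10.00 + 1.550·2420)/61.05 = 71.19 mg/L.
Outfall 2: combined Q = 64.82 m³/s; C = (61.05·71.19 + 3.770·171.0)/64.82 = 76.99 mg/L.
Outfall 3: combined Q = 73.43 m³/s; C = (64.82·76.99 + 8.610·2000)/73.43 = 302.5 mg/L.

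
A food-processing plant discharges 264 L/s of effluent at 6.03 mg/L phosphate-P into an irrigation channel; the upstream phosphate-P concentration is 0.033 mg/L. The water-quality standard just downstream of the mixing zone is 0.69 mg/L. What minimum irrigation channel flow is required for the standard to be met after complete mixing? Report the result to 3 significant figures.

Set C_mix = 0.69: (Q·0.03300 + 264.0·6.030) / (Q + 264.0) = 0.69
→ Q = 264.0·(6.030 − 0.69)/(0.69 − 0.03300) = 2146 L/s.

2150 L/s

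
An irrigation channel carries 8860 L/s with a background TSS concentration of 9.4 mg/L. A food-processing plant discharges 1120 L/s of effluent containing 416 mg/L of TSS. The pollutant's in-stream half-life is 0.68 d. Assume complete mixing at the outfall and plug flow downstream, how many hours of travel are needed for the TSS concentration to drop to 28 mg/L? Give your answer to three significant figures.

15.9 h

Conservation of mass: C = (8860·9.400 + 1120·416.0) / 9980 = 549200/9980 = 55.03 mg/L.
Half-life 0.68 d → k = ln 2 / 0.68 = 1.019 d⁻¹.
55.03·exp(−k·t) = 28 → t = ln(55.03/28)/k = 57270 s = 15.91 h.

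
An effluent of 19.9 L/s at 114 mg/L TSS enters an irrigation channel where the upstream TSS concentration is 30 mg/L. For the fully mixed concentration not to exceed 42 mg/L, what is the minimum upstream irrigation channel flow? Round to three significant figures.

119 L/s

Set C_mix = 42: (Q·30.00 + 19.90·114.0) / (Q + 19.90) = 42
→ Q = 19.90·(114.0 − 42)/(42 − 30.00) = 119.4 L/s.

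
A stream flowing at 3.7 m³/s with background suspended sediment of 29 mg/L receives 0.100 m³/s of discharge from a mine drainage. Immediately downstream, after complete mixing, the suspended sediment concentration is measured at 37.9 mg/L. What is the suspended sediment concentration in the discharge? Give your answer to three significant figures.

Mass balance: 3.700·29.00 + 0.1000·Cₑ = 3.800·37.90
→ Cₑ = (3.800·37.90 − 3.700·29.00) / 0.1000 = 367.2 mg/L.

367 mg/L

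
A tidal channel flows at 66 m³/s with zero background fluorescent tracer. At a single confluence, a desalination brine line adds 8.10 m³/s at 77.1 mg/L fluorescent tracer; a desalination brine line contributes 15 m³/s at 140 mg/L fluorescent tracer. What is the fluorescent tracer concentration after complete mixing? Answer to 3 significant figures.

Mass balance: C = (66.00·0 + 8.100·77.10 + 15.00·140.0) / 89.10 = 2725/89.10 = 30.58 mg/L.

30.6 mg/L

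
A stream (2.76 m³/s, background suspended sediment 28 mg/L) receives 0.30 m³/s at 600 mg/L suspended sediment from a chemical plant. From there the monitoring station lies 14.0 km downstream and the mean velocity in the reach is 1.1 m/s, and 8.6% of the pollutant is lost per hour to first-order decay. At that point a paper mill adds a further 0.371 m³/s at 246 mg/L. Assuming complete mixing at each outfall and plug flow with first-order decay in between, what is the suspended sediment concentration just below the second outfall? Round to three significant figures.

81.2 mg/L

Flow-weighted average: C = (2.760·28.00 + 0.3000·600.0) / 3.060 = 257.3/3.060 = 84.08 mg/L; combined flow 3.060 m³/s.
Travel time t = 14.0·1000 / 1.1 = 12730 s = 3.535 h.
8.6%/h lost → k = −ln(1 − 0.086) = 0.08992 h⁻¹.
Applying C = C₀e^(−kt): 84.08 × 0.7277 = 61.18 mg/L.
Second outfall: C = (3.060·61.18 + 0.3710·246.0)/3.431 = 81.17 mg/L.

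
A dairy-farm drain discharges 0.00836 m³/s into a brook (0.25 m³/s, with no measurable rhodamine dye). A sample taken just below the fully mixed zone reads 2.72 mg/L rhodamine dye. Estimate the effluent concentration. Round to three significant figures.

Mass balance: 0.2500·0 + 0.008360·Cₑ = 0.2584·2.720
→ Cₑ = (0.2584·2.720 − 0.2500·0) / 0.008360 = 84.06 mg/L.

84.1 mg/L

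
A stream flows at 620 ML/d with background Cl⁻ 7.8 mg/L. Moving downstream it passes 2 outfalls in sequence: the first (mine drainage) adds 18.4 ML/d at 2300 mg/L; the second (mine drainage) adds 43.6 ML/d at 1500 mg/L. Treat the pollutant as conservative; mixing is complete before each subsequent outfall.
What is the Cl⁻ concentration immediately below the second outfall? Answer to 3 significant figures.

After outfall 1: Q = 620.0 + 18.40 = 638.4 ML/d; C = (620.0·7.800 + 18.40·2300)/638.4 = 73.87 mg/L.
After outfall 2: Q = 638.4 + 43.60 = 682.0 ML/d; C = (638.4·73.87 + 43.60·1500)/682.0 = 165.0 mg/L.

165 mg/L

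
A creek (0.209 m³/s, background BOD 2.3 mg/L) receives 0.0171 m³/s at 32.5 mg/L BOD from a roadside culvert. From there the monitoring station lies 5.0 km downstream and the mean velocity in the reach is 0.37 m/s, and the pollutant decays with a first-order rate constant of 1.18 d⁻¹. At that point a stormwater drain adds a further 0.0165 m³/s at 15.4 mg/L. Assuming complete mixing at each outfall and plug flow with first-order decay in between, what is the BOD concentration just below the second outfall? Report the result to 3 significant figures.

Conservation of mass: C = (0.2090·2.300 + 0.01710·32.50) / 0.2261 = 1.036/0.2261 = 4.584 mg/L; combined flow 0.2261 m³/s.
Travel time t = 5.0·1000 / 0.37 = 13510 s = 3.754 h.
Applying C = C₀e^(−kt): 4.584 × 0.8315 = 3.811 mg/L.
At the second outfall, C = (0.2261·3.811 + 0.01650·15.40) / (0.2261 + 0.01650) = 4.600 mg/L.

4.60 mg/L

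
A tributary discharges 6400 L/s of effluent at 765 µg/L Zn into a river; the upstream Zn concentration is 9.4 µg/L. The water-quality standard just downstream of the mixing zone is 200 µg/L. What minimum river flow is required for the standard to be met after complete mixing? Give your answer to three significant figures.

19000 L/s

Set C_mix = 200: (Q·9.400 + 6400·765.0) / (Q + 6400) = 200
→ Q = 6400·(765.0 − 200)/(200 − 9.400) = 18970 L/s.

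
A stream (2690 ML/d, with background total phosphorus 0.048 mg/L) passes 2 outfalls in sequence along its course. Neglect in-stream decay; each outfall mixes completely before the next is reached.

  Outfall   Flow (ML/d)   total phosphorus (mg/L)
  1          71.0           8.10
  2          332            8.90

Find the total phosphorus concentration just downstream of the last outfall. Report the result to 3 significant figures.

1.18 mg/L

Below outfall 1: Q → 2761 ML/d, C = (2690·0.04800 + 71.00·8.100)/2761 = 0.2551 mg/L.
Below outfall 2: Q → 3093 ML/d, C = (2761·0.2551 + 332.0·8.900)/3093 = 1.183 mg/L.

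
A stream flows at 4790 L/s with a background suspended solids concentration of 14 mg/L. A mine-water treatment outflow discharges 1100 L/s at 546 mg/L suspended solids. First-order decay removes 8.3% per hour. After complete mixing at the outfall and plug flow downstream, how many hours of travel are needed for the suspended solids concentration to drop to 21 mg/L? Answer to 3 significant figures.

19.5 h

Flow-weighted average: C = (4790·14.00 + 1100·546.0) / 5890 = 667700/5890 = 113.4 mg/L.
8.3%/h lost → k = −ln(1 − 0.083) = 0.08665 h⁻¹.
113.4·exp(−k·t) = 21 → t = ln(113.4/21)/k = 70050 s = 19.46 h.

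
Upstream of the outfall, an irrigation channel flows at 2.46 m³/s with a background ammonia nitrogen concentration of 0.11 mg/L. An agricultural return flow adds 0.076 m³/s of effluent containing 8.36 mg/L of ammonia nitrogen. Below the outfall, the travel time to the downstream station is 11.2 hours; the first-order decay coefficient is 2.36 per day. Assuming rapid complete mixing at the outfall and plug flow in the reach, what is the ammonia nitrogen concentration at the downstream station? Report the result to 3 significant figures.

Flow-weighted average: C = (2.460·0.1100 + 0.07600·8.360) / 2.536 = 0.9060/2.536 = 0.3572 mg/L.
After decay, C = 0.3572 × e^(−kt) = 0.3572 × 0.3324 = 0.1188 mg/L.

0.119 mg/L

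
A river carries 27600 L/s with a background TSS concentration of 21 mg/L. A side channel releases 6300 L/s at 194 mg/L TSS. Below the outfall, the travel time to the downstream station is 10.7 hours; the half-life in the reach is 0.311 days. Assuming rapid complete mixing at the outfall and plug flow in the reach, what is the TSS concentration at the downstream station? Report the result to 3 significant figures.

19.7 mg/L

Flow-weighted average: C = (27600·21.00 + 6300·194.0) / 33900 = 1802000/33900 = 53.15 mg/L.
Half-life 0.311 d → k = ln 2 / 0.311 = 2.229 d⁻¹.
First-order decay: C = 53.15·exp(−k·t) = 53.15·0.3702 = 19.68 mg/L.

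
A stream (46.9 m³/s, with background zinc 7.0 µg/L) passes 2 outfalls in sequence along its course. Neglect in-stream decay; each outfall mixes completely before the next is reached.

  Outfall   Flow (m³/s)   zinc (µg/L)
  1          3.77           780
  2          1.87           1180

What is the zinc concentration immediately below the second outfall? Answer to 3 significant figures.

Below outfall 1: Q → 50.67 m³/s, C = (46.90·7.000 + 3.770·780.0)/50.67 = 64.51 µg/L.
Below outfall 2: Q → 52.54 m³/s, C = (50.67·64.51 + 1.870·1180)/52.54 = 104.2 µg/L.

104 µg/L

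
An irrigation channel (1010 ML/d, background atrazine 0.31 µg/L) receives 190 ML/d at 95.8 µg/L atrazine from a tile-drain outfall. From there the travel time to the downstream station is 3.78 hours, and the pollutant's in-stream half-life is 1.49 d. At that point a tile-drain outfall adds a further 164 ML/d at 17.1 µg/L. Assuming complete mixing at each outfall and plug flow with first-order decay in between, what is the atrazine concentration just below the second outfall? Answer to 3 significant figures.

Mass balance: C = (1010·0.3100 + 190.0·95.80) / 1200 = 18520/1200 = 15.43 µg/L; combined flow 1200 ML/d.
Half-life 1.49 d → k = ln 2 / 1.49 = 0.4652 d⁻¹.
Decay over the reach: 15.43·exp(−kt) = 15.43·0.9294 = 14.34 µg/L.
Second outfall: C = (1200·14.34 + 164.0·17.10)/1364 = 14.67 µg/L.

14.7 µg/L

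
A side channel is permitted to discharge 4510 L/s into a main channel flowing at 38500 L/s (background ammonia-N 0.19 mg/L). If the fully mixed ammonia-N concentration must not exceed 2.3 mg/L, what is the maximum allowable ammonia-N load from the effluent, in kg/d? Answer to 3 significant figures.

Mass balance at the limit: 38500·0.1900 + 4510·Cₑ = 43010·2.3 → Cₑ = 20.31 mg/L.
4510 L/s = 4.510 m³/s. Load = 4.510 m³/s × 20.31 g/m³ × 86 400 s/d = 7915 kg/d.

7910 kg/d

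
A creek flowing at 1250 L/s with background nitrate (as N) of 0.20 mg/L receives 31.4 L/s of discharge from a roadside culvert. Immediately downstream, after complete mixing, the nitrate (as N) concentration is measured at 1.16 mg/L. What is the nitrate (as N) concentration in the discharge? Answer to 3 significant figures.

Mass balance: 1250·0.2000 + 31.40·Cₑ = 1281·1.160
→ Cₑ = (1281·1.160 − 1250·0.2000) / 31.40 = 39.38 mg/L.

39.4 mg/L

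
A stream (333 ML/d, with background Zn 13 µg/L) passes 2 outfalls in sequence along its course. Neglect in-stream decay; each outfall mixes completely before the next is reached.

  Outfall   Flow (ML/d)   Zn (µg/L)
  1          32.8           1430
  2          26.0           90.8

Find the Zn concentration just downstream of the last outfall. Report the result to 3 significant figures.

137 µg/L

After outfall 1: Q = 333.0 + 32.80 = 365.8 ML/d; C = (333.0·13.00 + 32.80·1430)/365.8 = 140.1 µg/L.
After outfall 2: Q = 365.8 + 26.00 = 391.8 ML/d; C = (365.8·140.1 + 26.00·90.80)/391.8 = 136.8 µg/L.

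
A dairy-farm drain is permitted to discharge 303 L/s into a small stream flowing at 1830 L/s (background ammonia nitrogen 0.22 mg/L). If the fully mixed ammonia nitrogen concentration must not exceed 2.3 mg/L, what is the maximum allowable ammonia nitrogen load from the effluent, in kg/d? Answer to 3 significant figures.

Mass balance at the limit: 1830·0.2200 + 303.0·Cₑ = 2133·2.3 → Cₑ = 14.86 mg/L.
303.0 L/s = 0.3030 m³/s. Load = 0.3030 m³/s × 14.86 g/m³ × 86 400 s/d = 389.1 kg/d.

389 kg/d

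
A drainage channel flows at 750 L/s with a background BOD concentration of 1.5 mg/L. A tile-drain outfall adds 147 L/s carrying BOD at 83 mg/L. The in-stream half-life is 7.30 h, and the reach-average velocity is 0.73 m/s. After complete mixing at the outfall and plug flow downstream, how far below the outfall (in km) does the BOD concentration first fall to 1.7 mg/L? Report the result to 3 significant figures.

Mass balance: C = (750.0·1.500 + 147.0·83.00) / 897.0 = 13330/897.0 = 14.86 mg/L.
Half-life 7.30 h → k = ln 2 / 7.30 = 0.09495 h⁻¹ = 2.279 d⁻¹.
Set 14.86·exp(−k·t) = 1.7 → t = ln(14.86/1.7)/k = 82190 s = 22.83 h.
Distance = v·t = 0.73·82190 = 60000 m = 60.00 km.

60.0 km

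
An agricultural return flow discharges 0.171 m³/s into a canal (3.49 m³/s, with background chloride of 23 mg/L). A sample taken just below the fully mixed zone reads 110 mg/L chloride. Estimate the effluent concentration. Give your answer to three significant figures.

Mass balance: 3.490·23.00 + 0.1710·Cₑ = 3.661·110.0
→ Cₑ = (3.661·110.0 − 3.490·23.00) / 0.1710 = 1886 mg/L.

1890 mg/L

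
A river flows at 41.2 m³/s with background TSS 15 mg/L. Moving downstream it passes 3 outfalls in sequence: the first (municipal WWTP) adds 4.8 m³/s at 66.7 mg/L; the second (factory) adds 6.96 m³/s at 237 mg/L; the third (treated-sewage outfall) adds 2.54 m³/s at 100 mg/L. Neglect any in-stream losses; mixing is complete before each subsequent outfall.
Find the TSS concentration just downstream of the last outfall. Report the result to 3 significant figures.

Below outfall 1: Q → 46.00 m³/s, C = (41.20·15.00 + 4.800·66.70)/46.00 = 20.39 mg/L.
Below outfall 2: Q → 52.96 m³/s, C = (46.00·20.39 + 6.960·237.0)/52.96 = 48.86 mg/L.
Below outfall 3: Q → 55.50 m³/s, C = (52.96·48.86 + 2.540·100.0)/55.50 = 51.20 mg/L.

51.2 mg/L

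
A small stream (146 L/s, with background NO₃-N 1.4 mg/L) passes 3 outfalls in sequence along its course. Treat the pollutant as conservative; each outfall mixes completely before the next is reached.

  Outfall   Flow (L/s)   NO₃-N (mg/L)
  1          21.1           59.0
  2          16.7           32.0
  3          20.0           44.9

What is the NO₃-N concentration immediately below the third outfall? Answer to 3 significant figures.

14.1 mg/L

Below outfall 1: Q → 167.1 L/s, C = (146.0·1.400 + 21.10·59.00)/167.1 = 8.673 mg/L.
Below outfall 2: Q → 183.8 L/s, C = (167.1·8.673 + 16.70·32.00)/183.8 = 10.79 mg/L.
Below outfall 3: Q → 203.8 L/s, C = (183.8·10.79 + 20.00·44.90)/203.8 = 14.14 mg/L.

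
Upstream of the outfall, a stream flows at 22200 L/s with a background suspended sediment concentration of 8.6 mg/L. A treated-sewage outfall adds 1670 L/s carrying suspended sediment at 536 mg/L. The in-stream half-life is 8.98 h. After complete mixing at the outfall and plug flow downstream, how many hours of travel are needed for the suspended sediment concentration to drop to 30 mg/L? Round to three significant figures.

5.40 h

Mixed concentration C = ΣQC/ΣQ = (22200·8.600 + 1670·536.0) / 23870 = 1086000/23870 = 45.50 mg/L.
Half-life 8.98 h → k = ln 2 / 8.98 = 0.07719 h⁻¹ = 1.853 d⁻¹.
45.50·exp(−k·t) = 30 → t = ln(45.50/30)/k = 19420 s = 5.396 h.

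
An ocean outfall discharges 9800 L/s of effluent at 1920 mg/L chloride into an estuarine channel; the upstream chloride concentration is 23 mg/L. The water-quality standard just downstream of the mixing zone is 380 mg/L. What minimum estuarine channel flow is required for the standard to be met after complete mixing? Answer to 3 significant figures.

42300 L/s

Set C_mix = 380: (Q·23.00 + 9800·1920) / (Q + 9800) = 380
→ Q = 9800·(1920 − 380)/(380 − 23.00) = 42270 L/s.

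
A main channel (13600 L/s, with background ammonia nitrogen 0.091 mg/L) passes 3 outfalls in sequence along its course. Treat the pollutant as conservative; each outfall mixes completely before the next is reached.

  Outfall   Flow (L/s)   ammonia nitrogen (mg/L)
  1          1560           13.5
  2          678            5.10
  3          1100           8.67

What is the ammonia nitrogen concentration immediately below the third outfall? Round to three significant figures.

2.08 mg/L

Below outfall 1: Q → 15160 L/s, C = (13600·0.09100 + 1560·13.50)/15160 = 1.471 mg/L.
Below outfall 2: Q → 15840 L/s, C = (15160·1.471 + 678.0·5.100)/15840 = 1.626 mg/L.
Below outfall 3: Q → 16940 L/s, C = (15840·1.626 + 1100·8.670)/16940 = 2.084 mg/L.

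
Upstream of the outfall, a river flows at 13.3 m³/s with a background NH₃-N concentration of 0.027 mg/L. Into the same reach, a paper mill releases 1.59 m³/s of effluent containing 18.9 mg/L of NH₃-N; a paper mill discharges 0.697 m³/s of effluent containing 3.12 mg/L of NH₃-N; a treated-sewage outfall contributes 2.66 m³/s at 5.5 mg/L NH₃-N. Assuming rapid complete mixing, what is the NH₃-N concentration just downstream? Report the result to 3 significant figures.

2.59 mg/L

After mixing, C = (13.30·0.02700 + 1.590·18.90 + 0.6970·3.120 + 2.660·5.500) / 18.25 = 47.21/18.25 = 2.588 mg/L.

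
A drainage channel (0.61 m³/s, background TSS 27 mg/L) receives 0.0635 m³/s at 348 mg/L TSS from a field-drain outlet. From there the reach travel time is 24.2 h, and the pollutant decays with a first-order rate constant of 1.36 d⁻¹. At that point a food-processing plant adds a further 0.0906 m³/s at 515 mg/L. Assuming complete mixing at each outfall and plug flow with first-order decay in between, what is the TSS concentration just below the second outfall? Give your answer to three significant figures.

Mass balance: C = (0.6100·27.00 + 0.06350·348.0) / 0.6735 = 38.57/0.6735 = 57.27 mg/L; combined flow 0.6735 m³/s.
First-order decay: C = 57.27·exp(−k·t) = 57.27·0.2538 = 14.53 mg/L.
Second outfall: C = (0.6735·14.53 + 0.09060·515.0)/0.7641 = 73.87 mg/L.

73.9 mg/L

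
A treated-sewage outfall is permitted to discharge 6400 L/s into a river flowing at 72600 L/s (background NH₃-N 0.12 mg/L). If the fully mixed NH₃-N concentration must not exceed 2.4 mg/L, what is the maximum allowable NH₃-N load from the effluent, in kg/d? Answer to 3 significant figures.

Mass balance at the limit: 72600·0.1200 + 6400·Cₑ = 79000·2.4 → Cₑ = 28.26 mg/L.
6400 L/s = 6.400 m³/s. Load = 6.400 m³/s × 28.26 g/m³ × 86 400 s/d = 15630 kg/d.

15600 kg/d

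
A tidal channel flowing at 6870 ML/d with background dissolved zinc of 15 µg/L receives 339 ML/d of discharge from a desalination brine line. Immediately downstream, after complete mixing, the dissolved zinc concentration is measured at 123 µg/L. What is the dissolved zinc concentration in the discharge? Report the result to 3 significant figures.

Mass balance: 6870·15.00 + 339.0·Cₑ = 7209·123.0
→ Cₑ = (7209·123.0 − 6870·15.00) / 339.0 = 2312 µg/L.

2310 µg/L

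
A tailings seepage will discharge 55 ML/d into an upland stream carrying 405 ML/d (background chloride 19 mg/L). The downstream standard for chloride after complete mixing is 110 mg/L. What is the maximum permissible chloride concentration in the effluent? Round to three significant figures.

At the limit, (Qr·Cr + Qe·Cₑ)/(Qr + Qe) = 110:
Cₑ = (460.0·110 − 405.0·19.00) / 55.00 = 780.1 mg/L.

780 mg/L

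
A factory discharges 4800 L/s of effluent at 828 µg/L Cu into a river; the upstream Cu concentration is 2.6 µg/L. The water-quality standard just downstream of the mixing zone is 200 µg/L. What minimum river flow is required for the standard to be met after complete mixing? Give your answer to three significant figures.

15300 L/s

Set C_mix = 200: (Q·2.600 + 4800·828.0) / (Q + 4800) = 200
→ Q = 4800·(828.0 − 200)/(200 − 2.600) = 15270 L/s.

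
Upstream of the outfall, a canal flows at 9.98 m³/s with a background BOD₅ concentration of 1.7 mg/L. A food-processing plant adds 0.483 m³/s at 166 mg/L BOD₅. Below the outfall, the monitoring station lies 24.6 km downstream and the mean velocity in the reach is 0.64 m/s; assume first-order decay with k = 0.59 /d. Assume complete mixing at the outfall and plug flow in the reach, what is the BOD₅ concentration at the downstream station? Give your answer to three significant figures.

7.14 mg/L

After mixing, C = (9.980·1.700 + 0.4830·166.0) / 10.46 = 97.14/10.46 = 9.285 mg/L.
Travel time t = 24.6·1000 / 0.64 = 38440 s = 10.68 h.
After decay, C = 9.285 × e^(−kt) = 9.285 × 0.7691 = 7.141 mg/L.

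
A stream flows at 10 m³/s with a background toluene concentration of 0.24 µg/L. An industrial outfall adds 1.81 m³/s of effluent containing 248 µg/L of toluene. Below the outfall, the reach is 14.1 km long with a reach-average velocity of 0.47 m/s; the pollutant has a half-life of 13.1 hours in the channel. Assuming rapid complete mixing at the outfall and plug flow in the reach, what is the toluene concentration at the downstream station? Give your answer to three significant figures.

24.6 µg/L

Mixed concentration C = ΣQC/ΣQ = (10.00·0.2400 + 1.810·248.0) / 11.81 = 451.3/11.81 = 38.21 µg/L.
Travel time t = 14.1·1000 / 0.47 = 30000 s = 8.333 h.
Half-life 13.1 h → k = ln 2 / 13.1 = 0.05291 h⁻¹ = 1.270 d⁻¹.
First-order decay: C = 38.21·exp(−k·t) = 38.21·0.6434 = 24.59 µg/L.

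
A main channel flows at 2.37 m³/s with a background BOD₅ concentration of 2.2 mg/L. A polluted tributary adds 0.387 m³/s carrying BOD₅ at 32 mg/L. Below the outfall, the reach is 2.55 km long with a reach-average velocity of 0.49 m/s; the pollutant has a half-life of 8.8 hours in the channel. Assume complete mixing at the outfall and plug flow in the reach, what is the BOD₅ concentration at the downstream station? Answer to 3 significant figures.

Flow-weighted average: C = (2.370·2.200 + 0.3870·32.00) / 2.757 = 17.60/2.757 = 6.383 mg/L.
Travel time t = 2.55·1000 / 0.49 = 5204 s = 1.446 h.
Half-life 8.8 h → k = ln 2 / 8.8 = 0.07877 h⁻¹ = 1.890 d⁻¹.
Decay over the reach: 6.383·exp(−kt) = 6.383·0.8924 = 5.696 mg/L.

5.70 mg/L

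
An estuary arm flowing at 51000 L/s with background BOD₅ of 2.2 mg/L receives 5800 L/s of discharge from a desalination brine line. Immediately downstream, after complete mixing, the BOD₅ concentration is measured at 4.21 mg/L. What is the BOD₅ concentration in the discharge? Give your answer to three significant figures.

Mass balance: 51000·2.200 + 5800·Cₑ = 56800·4.210
→ Cₑ = (56800·4.210 − 51000·2.200) / 5800 = 21.88 mg/L.

21.9 mg/L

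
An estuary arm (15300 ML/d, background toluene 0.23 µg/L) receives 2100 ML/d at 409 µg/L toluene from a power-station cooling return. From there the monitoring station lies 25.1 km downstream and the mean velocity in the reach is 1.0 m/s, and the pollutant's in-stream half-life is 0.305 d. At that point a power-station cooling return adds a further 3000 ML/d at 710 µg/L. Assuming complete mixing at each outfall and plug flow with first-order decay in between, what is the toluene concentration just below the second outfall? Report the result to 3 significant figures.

Mass balance: C = (15300·0.2300 + 2100·409.0) / 17400 = 862400/17400 = 49.56 µg/L; combined flow 17400 ML/d.
Travel time t = 25.1·1000 / 1.0 = 25100 s = 6.972 h.
Half-life 0.305 d → k = ln 2 / 0.305 = 2.273 d⁻¹.
After decay, C = 49.56 × e^(−kt) = 49.56 × 0.5167 = 25.61 µg/L.
At the second outfall, C = (17400·25.61 + 3000·710.0) / (17400 + 3000) = 126.3 µg/L.

126 µg/L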